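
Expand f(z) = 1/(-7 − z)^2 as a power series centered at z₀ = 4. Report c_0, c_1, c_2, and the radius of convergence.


Let w = z − z₀, so z = z₀ + w.
Then -7 − z = -7 − (z₀ + w) = (-7 − z₀) − w = -11 − w.
f(z) = 1/(-11 − w)^2 = (1/(-11)^2) · (1 − w/(-11))^{−2}.
By the binomial series (1−u)^{−2} = Σ_{n≥0} C(n+1, 1) u^n for |u|<1, with u = w/(-11):
  c_n = C(n+1, 1) / (-11)^(n+2).
  c_0 = 1/(-11)^2 = 1/121.
  c_1 = 2/(-11)^3 = -2/1331.
  c_2 = 3/(-11)^4 = 3/14641.
The series is valid for |w/d| < 1, i.e. |z − z₀| < |d|.
Radius of convergence: R = |-7 − z₀| = |-11| = 11 (distance from z₀ to the singularity z = -7).

c_0 = 1/121, c_1 = -2/1331, c_2 = 3/14641; R = 11.


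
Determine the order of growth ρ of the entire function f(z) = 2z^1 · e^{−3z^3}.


M(r) = max_{|z|=r} |2|·|z|^1·|e^{−3z^3}| = 2·r^1 · e^{3r^3} (the factors attain their maxima compatibly on |z|=r). Then log M(r) = log 2 + 1·log r + 3r^3, dominated by the last term, so log log M(r) ~ 3·log r. The polynomial factor 2z^1 contributes only a log r term and does not affect the order. ρ = 3.
Therefore ρ = 3.

Order ρ = 3.


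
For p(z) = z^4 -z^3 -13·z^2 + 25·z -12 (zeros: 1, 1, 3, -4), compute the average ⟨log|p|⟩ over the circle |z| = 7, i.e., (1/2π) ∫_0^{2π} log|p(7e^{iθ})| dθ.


Zeros: -4, 1, 1, 3; r = 7.
Inside |z| < r: -4, 1, 1, 3. Outside (|z| ≥ r): ∅.
p(0) = -12, so log|p(0)| = log(12) = 2.4849.
Apply Jensen: I(r) = log|p(0)| + Σ_k log(r/|z_k|), summed over zeros inside |z| < r.
  log(r/|z_k|) for z_k = 1: log(7/1) = 1.9459
  log(r/|z_k|) for z_k = 1: log(7/1) = 1.9459
  log(r/|z_k|) for z_k = 3: log(7/3) = 0.8473
  log(r/|z_k|) for z_k = -4: log(7/4) = 0.5596
Sum over inside zeros: 5.2987.
I(r) = log|p(0)| + (inside sum) = 2.4849 + 5.2987 = 7.7836.
Closed form (all zeros inside, monic): I(r) = n·log(r) = 4·log(7) = 7.7836. ✓

I(r) ≈ 7.7836.


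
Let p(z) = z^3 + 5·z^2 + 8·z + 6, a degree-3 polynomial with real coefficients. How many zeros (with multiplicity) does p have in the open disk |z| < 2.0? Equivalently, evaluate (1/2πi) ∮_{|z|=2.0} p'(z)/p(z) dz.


The zeros of p are: (-1 + 1i), (-1 - 1i), -3.
Their magnitudes are: 1.414, 1.414, 3.
Zeros with |z| < R = 2.0: (-1 + 1i), (-1 - 1i).
Count = 2.
By the argument principle, (1/2πi) ∮_{|z|=R} p'(z)/p(z) dz equals exactly this count.

Number of zeros inside |z| < 2.0: 2.


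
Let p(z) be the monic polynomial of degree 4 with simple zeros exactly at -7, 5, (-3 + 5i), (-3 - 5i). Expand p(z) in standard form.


The polynomial is p(z) = ∏_{α ∈ S} (z − α), where S = {-7, 5, (-3 + 5i), (-3 - 5i)}.
Expanding the product yields: p(z) = z^4 + 8·z^3 + 11·z^2 -142·z -1190.
Note conjugate pairs combine to real quadratics: (z − (-3+5i))(z − (-3−5i)) = z² + 6z + 34.
The resulting polynomial has degree 4 and real coefficients as required.

p(z) = z^4 + 8·z^3 + 11·z^2 -142·z -1190.


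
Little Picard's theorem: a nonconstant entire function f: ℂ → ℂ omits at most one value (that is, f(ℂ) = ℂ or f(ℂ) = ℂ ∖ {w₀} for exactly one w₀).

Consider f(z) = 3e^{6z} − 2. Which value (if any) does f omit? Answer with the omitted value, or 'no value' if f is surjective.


Little Picard bounds the complement of f(ℂ) to at most one point.
e^{6z} is never zero on ℂ, so 3·e^{6z} takes every value in ℂ ∖ {0}. Adding -2 shifts the range to ℂ ∖ {-2}. Thus f omits exactly the value -2.

Omitted value: -2.


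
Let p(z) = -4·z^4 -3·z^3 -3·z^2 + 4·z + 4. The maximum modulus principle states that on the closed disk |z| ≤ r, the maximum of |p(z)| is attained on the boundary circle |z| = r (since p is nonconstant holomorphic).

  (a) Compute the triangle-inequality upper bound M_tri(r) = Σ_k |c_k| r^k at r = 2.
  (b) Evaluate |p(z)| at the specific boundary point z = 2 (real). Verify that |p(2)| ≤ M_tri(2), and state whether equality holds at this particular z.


Coefficients: c_0 = 4, c_1 = 4, c_2 = -3, c_3 = -3, c_4 = -4. Radius r = 2.
Part (a). Triangle bound: M_tri(r) = Σ_k |c_k| r^k
  = |4|·2^0 + |4|·2^1 + |-3|·2^2 + |-3|·2^3 + |-4|·2^4
  = 4 + 8 + 12 + 24 + 64 = 112.
This bounds M(r) := max_{|z|=r} |p(z)| from above; equality holds iff all terms c_k z^k can be made to align in phase at a single z on |z|=r.
Part (b). At z = 2 (real, on the circle |z| = r):
  p(2) = (4)·2^0 + (4)·2^1 + (-3)·2^2 + (-3)·2^3 + (-4)·2^4 = -88.
  |p(2)| = 88.
Check: |p(2)| = 88 ≤ 112 = M_tri(2). ✓ Equality does not hold at z = 2 (the coefficients have mixed signs, so the terms do not all align in phase there).

M_tri(2) = 112; |p(2)| = 88; equality at z=2: no.


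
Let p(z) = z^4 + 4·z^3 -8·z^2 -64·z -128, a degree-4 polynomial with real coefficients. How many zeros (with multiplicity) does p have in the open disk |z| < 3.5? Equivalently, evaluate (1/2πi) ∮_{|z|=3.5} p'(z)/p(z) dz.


The zeros of p are: 4, -4, (-2 + 2i), (-2 - 2i).
Their magnitudes are: 4, 4, 2.828, 2.828.
Zeros with |z| < R = 3.5: (-2 + 2i), (-2 - 2i).
Count = 2.
By the argument principle, (1/2πi) ∮_{|z|=R} p'(z)/p(z) dz equals exactly this count.

Number of zeros inside |z| < 3.5: 2.


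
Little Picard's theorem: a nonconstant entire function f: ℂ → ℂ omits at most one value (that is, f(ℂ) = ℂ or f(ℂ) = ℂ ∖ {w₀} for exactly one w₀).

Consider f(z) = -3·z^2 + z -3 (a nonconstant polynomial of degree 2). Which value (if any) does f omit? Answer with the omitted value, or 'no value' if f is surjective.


Little Picard bounds the complement of f(ℂ) to at most one point.
For every w ∈ ℂ, the equation p(z) − w = 0 is a nonconstant polynomial in z and hence has at least one root by the fundamental theorem of algebra. So p is surjective onto ℂ, omitting no value.

Omitted value: no value.


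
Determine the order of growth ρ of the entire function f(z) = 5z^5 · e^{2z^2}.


M(r) = max_{|z|=r} |5|·|z|^5·|e^{2z^2}| = 5·r^5 · e^{2r^2} (the factors attain their maxima compatibly on |z|=r). Then log M(r) = log 5 + 5·log r + 2r^2, dominated by the last term, so log log M(r) ~ 2·log r. The polynomial factor 5z^5 contributes only a log r term and does not affect the order. ρ = 2.
Therefore ρ = 2.

Order ρ = 2.


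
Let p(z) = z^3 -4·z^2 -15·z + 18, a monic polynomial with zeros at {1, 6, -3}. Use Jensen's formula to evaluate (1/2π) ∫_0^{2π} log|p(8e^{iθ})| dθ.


Zeros: -3, 1, 6; r = 8.
Inside |z| < r: -3, 1, 6. Outside (|z| ≥ r): ∅.
p(0) = 18, so log|p(0)| = log(18) = 2.8904.
Apply Jensen: I(r) = log|p(0)| + Σ_k log(r/|z_k|), summed over zeros inside |z| < r.
  log(r/|z_k|) for z_k = 1: log(8/1) = 2.0794
  log(r/|z_k|) for z_k = 6: log(8/6) = 0.2877
  log(r/|z_k|) for z_k = -3: log(8/3) = 0.9808
Sum over inside zeros: 3.3480.
I(r) = log|p(0)| + (inside sum) = 2.8904 + 3.3480 = 6.2383.
Closed form (all zeros inside, monic): I(r) = n·log(r) = 3·log(8) = 6.2383. ✓

I(r) ≈ 6.2383.


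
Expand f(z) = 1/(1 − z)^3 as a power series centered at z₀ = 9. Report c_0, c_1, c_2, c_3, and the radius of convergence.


Let w = z − z₀, so z = z₀ + w.
Then 1 − z = 1 − (z₀ + w) = (1 − z₀) − w = -8 − w.
f(z) = 1/(-8 − w)^3 = (1/(-8)^3) · (1 − w/(-8))^{−3}.
By the binomial series (1−u)^{−3} = Σ_{n≥0} C(n+2, 2) u^n for |u|<1, with u = w/(-8):
  c_n = C(n+2, 2) / (-8)^(n+3).
  c_0 = 1/(-8)^3 = -1/512.
  c_1 = 3/(-8)^4 = 3/4096.
  c_2 = 6/(-8)^5 = -3/16384.
  c_3 = 10/(-8)^6 = 5/131072.
The series is valid for |w/d| < 1, i.e. |z − z₀| < |d|.
Radius of convergence: R = |1 − z₀| = |-8| = 8 (distance from z₀ to the singularity z = 1).

c_0 = -1/512, c_1 = 3/4096, c_2 = -3/16384, c_3 = 5/131072; R = 8.


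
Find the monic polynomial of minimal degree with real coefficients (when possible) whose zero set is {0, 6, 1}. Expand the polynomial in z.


The polynomial is p(z) = ∏_{α ∈ S} (z − α), where S = {0, 6, 1}.
Expanding the product yields: p(z) = z^3 -7·z^2 + 6·z.
The resulting polynomial has degree 3 and real coefficients as required.

p(z) = z^3 -7·z^2 + 6·z.


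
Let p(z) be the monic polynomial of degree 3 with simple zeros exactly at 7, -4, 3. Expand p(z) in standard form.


The polynomial is p(z) = ∏_{α ∈ S} (z − α), where S = {7, -4, 3}.
Expanding the product yields: p(z) = z^3 -6·z^2 -19·z + 84.
The resulting polynomial has degree 3 and real coefficients as required.

p(z) = z^3 -6·z^2 -19·z + 84.


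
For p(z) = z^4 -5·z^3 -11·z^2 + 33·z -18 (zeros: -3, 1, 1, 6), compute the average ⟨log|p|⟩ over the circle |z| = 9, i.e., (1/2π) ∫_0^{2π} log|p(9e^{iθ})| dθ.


Zeros: -3, 1, 1, 6; r = 9.
Inside |z| < r: -3, 1, 1, 6. Outside (|z| ≥ r): ∅.
p(0) = -18, so log|p(0)| = log(18) = 2.8904.
Apply Jensen: I(r) = log|p(0)| + Σ_k log(r/|z_k|), summed over zeros inside |z| < r.
  log(r/|z_k|) for z_k = -3: log(9/3) = 1.0986
  log(r/|z_k|) for z_k = 1: log(9/1) = 2.1972
  log(r/|z_k|) for z_k = 1: log(9/1) = 2.1972
  log(r/|z_k|) for z_k = 6: log(9/6) = 0.4055
Sum over inside zeros: 5.8985.
I(r) = log|p(0)| + (inside sum) = 2.8904 + 5.8985 = 8.7889.
Closed form (all zeros inside, monic): I(r) = n·log(r) = 4·log(9) = 8.7889. ✓

I(r) ≈ 8.7889.


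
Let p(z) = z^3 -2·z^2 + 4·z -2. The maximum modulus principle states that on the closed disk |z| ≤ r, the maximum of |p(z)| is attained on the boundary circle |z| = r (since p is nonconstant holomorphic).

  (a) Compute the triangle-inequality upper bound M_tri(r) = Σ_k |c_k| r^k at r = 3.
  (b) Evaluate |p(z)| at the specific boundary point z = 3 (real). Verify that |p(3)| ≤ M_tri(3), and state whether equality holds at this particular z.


Coefficients: c_0 = -2, c_1 = 4, c_2 = -2, c_3 = 1. Radius r = 3.
Part (a). Triangle bound: M_tri(r) = Σ_k |c_k| r^k
  = |-2|·3^0 + |4|·3^1 + |-2|·3^2 + |1|·3^3
  = 2 + 12 + 18 + 27 = 59.
This bounds M(r) := max_{|z|=r} |p(z)| from above; equality holds iff all terms c_k z^k can be made to align in phase at a single z on |z|=r.
Part (b). At z = 3 (real, on the circle |z| = r):
  p(3) = (-2)·3^0 + (4)·3^1 + (-2)·3^2 + (1)·3^3 = 19.
  |p(3)| = 19.
Check: |p(3)| = 19 ≤ 59 = M_tri(3). ✓ Equality does not hold at z = 3 (the coefficients have mixed signs, so the terms do not all align in phase there).

M_tri(3) = 59; |p(3)| = 19; equality at z=3: no.


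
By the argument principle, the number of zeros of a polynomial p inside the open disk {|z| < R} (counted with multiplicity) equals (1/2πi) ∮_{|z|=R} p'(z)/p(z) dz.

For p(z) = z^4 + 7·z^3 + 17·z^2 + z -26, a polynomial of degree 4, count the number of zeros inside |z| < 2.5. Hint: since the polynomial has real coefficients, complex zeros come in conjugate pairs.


The zeros of p are: (-3 + 2i), (-3 - 2i), -2, 1.
Their magnitudes are: 3.606, 3.606, 2, 1.
Zeros with |z| < R = 2.5: -2, 1.
Count = 2.
By the argument principle, (1/2πi) ∮_{|z|=R} p'(z)/p(z) dz equals exactly this count.

Number of zeros inside |z| < 2.5: 2.


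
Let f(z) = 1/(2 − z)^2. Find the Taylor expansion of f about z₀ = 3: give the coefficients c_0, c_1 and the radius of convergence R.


Let w = z − z₀, so z = z₀ + w.
Then 2 − z = 2 − (z₀ + w) = (2 − z₀) − w = -1 − w.
f(z) = 1/(-1 − w)^2 = (1/(-1)^2) · (1 − w/(-1))^{−2}.
By the binomial series (1−u)^{−2} = Σ_{n≥0} C(n+1, 1) u^n for |u|<1, with u = w/(-1):
  c_n = C(n+1, 1) / (-1)^(n+2).
  c_0 = 1/(-1)^2 = 1.
  c_1 = 2/(-1)^3 = -2.
The series is valid for |w/d| < 1, i.e. |z − z₀| < |d|.
Radius of convergence: R = |2 − z₀| = |-1| = 1 (distance from z₀ to the singularity z = 2).

c_0 = 1, c_1 = -2; R = 1.


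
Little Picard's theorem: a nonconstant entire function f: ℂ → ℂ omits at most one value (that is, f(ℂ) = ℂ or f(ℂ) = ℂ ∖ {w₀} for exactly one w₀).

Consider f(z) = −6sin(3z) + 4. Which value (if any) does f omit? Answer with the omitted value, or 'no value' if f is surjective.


Little Picard bounds the complement of f(ℂ) to at most one point.
sin is entire and surjective onto ℂ: for every w ∈ ℂ, sin(ζ) = w has a solution ζ ∈ ℂ (e.g., via the complex inverse arcsin). With ζ = 3z this gives z = ζ/(3). Then -6·sin(3z) takes every value in -6·ℂ = ℂ, and adding 4 is a bijection of ℂ. So f is surjective and omits no value. (Note: only on the real line is sin bounded by [−1, 1].)

Omitted value: no value.


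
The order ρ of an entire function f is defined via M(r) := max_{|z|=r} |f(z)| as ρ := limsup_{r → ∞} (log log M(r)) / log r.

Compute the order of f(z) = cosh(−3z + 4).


cosh(w) is a linear combination of e^{iw} and e^{−iw} (or e^w, e^{−w} in the hyperbolic case), so |cosh(w)| ≤ e^{|w|}. With w = −3z + 4, |w| ≤ 3|z| + 4 = 3r + 4 on |z| = r, giving M(r) ≤ e^{3r + 4}, so ρ ≤ 1. On a suitable ray (z = it for sin/cos; z = t for sinh/cosh, t real → ∞), |cosh(−3z + 4)| grows like e^{3|t|}/2, so ρ ≥ 1. Hence ρ = 1.
Therefore ρ = 1.

Order ρ = 1.


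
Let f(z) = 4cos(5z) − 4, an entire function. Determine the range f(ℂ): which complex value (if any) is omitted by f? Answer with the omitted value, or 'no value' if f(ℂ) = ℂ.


Little Picard bounds the complement of f(ℂ) to at most one point.
cos is entire and surjective onto ℂ: for every w ∈ ℂ, cos(ζ) = w has a solution ζ ∈ ℂ (e.g., via the complex inverse arccos). With ζ = 5z this gives z = ζ/(5). Then 4·cos(5z) takes every value in 4·ℂ = ℂ, and adding -4 is a bijection of ℂ. So f is surjective and omits no value. (Note: only on the real line is cos bounded by [−1, 1].)

Omitted value: no value.


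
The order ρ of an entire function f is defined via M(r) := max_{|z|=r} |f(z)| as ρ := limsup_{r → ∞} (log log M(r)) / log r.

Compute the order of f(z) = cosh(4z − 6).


cosh(w) is a linear combination of e^{iw} and e^{−iw} (or e^w, e^{−w} in the hyperbolic case), so |cosh(w)| ≤ e^{|w|}. With w = 4z − 6, |w| ≤ 4|z| + 6 = 4r + 6 on |z| = r, giving M(r) ≤ e^{4r + 6}, so ρ ≤ 1. On a suitable ray (z = it for sin/cos; z = t for sinh/cosh, t real → ∞), |cosh(4z − 6)| grows like e^{4|t|}/2, so ρ ≥ 1. Hence ρ = 1.
Therefore ρ = 1.

Order ρ = 1.


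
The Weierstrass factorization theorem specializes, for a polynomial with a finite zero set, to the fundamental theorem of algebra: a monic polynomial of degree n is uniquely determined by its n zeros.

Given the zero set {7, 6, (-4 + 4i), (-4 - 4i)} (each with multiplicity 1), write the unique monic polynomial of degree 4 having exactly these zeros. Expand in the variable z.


The polynomial is p(z) = ∏_{α ∈ S} (z − α), where S = {7, 6, (-4 + 4i), (-4 - 4i)}.
Expanding the product yields: p(z) = z^4 -5·z^3 -30·z^2 -80·z + 1344.
Note conjugate pairs combine to real quadratics: (z − (-4+4i))(z − (-4−4i)) = z² + 8z + 32.
The resulting polynomial has degree 4 and real coefficients as required.

p(z) = z^4 -5·z^3 -30·z^2 -80·z + 1344.


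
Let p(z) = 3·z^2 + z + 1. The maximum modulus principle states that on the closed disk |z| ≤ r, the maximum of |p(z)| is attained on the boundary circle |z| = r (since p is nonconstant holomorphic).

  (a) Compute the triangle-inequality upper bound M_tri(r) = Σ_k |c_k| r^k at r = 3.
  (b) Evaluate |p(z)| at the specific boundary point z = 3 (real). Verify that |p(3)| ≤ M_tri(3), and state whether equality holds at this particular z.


Coefficients: c_0 = 1, c_1 = 1, c_2 = 3. Radius r = 3.
Part (a). Triangle bound: M_tri(r) = Σ_k |c_k| r^k
  = |1|·3^0 + |1|·3^1 + |3|·3^2
  = 1 + 3 + 27 = 31.
This bounds M(r) := max_{|z|=r} |p(z)| from above; equality holds iff all terms c_k z^k can be made to align in phase at a single z on |z|=r.
Part (b). At z = 3 (real, on the circle |z| = r):
  p(3) = (1)·3^0 + (1)·3^1 + (3)·3^2 = 31.
  |p(3)| = 31.
Since all nonzero coefficients share the same sign, |p(3)| = 31 = M_tri(3); the triangle bound is attained at z = 3, so in fact M(r) = 31.

M_tri(3) = 31; |p(3)| = 31; equality at z=3: yes.


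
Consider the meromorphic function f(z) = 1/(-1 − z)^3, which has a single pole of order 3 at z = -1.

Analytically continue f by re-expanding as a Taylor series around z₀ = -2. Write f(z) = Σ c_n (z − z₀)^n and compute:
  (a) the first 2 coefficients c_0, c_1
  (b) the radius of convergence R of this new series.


Let w = z − z₀, so z = z₀ + w.
Then -1 − z = -1 − (z₀ + w) = (-1 − z₀) − w = 1 − w.
f(z) = 1/(1 − w)^3 = (1/(1)^3) · (1 − w/(1))^{−3}.
By the binomial series (1−u)^{−3} = Σ_{n≥0} C(n+2, 2) u^n for |u|<1, with u = w/(1):
  c_n = C(n+2, 2) / (1)^(n+3).
  c_0 = 1/(1)^3 = 1.
  c_1 = 3/(1)^4 = 3.
The series is valid for |w/d| < 1, i.e. |z − z₀| < |d|.
Radius of convergence: R = |-1 − z₀| = |1| = 1 (distance from z₀ to the singularity z = -1).

c_0 = 1, c_1 = 3; R = 1.


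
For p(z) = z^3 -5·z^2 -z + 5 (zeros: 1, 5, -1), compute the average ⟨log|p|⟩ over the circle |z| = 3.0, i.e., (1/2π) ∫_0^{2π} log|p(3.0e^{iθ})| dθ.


Zeros: -1, 1, 5; r = 3.0.
Inside |z| < r: -1, 1. Outside (|z| ≥ r): 5.
p(0) = 5, so log|p(0)| = log(5) = 1.6094.
Apply Jensen: I(r) = log|p(0)| + Σ_k log(r/|z_k|), summed over zeros inside |z| < r.
  log(r/|z_k|) for z_k = 1: log(3.0/1) = 1.0986
  log(r/|z_k|) for z_k = -1: log(3.0/1) = 1.0986
  Outside zeros (5) contribute nothing to the Jensen sum.
Sum over inside zeros: 2.1972.
I(r) = log|p(0)| + (inside sum) = 1.6094 + 2.1972 = 3.8067.
Note: since some zeros are outside |z| ≤ r, the simplified n·log(r) form does NOT apply — only the inside zeros contribute.

I(r) ≈ 3.8067.


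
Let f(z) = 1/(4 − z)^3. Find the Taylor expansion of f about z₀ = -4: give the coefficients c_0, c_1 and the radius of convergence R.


Let w = z − z₀, so z = z₀ + w.
Then 4 − z = 4 − (z₀ + w) = (4 − z₀) − w = 8 − w.
f(z) = 1/(8 − w)^3 = (1/(8)^3) · (1 − w/(8))^{−3}.
By the binomial series (1−u)^{−3} = Σ_{n≥0} C(n+2, 2) u^n for |u|<1, with u = w/(8):
  c_n = C(n+2, 2) / (8)^(n+3).
  c_0 = 1/(8)^3 = 1/512.
  c_1 = 3/(8)^4 = 3/4096.
The series is valid for |w/d| < 1, i.e. |z − z₀| < |d|.
Radius of convergence: R = |4 − z₀| = |8| = 8 (distance from z₀ to the singularity z = 4).

c_0 = 1/512, c_1 = 3/4096; R = 8.


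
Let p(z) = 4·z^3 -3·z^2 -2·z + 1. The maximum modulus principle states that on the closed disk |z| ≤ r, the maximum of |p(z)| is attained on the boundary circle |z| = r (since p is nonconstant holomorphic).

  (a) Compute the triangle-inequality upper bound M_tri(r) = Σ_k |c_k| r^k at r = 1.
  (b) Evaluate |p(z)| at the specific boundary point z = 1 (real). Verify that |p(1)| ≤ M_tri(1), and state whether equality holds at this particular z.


Coefficients: c_0 = 1, c_1 = -2, c_2 = -3, c_3 = 4. Radius r = 1.
Part (a). Triangle bound: M_tri(r) = Σ_k |c_k| r^k
  = |1|·1^0 + |-2|·1^1 + |-3|·1^2 + |4|·1^3
  = 1 + 2 + 3 + 4 = 10.
This bounds M(r) := max_{|z|=r} |p(z)| from above; equality holds iff all terms c_k z^k can be made to align in phase at a single z on |z|=r.
Part (b). At z = 1 (real, on the circle |z| = r):
  p(1) = (1)·1^0 + (-2)·1^1 + (-3)·1^2 + (4)·1^3 = 0.
  |p(1)| = 0.
Check: |p(1)| = 0 ≤ 10 = M_tri(1). ✓ Equality does not hold at z = 1 (the coefficients have mixed signs, so the terms do not all align in phase there).

M_tri(1) = 10; |p(1)| = 0; equality at z=1: no.


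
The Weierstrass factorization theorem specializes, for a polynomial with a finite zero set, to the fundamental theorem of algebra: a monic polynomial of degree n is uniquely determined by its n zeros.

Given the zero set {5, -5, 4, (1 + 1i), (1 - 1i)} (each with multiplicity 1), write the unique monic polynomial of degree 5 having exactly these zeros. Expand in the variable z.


The polynomial is p(z) = ∏_{α ∈ S} (z − α), where S = {5, -5, 4, (1 + 1i), (1 - 1i)}.
Expanding the product yields: p(z) = z^5 -6·z^4 -15·z^3 + 142·z^2 -250·z + 200.
Note conjugate pairs combine to real quadratics: (z − (1+1i))(z − (1−1i)) = z² − 2z + 2.
The resulting polynomial has degree 5 and real coefficients as required.

p(z) = z^5 -6·z^4 -15·z^3 + 142·z^2 -250·z + 200.


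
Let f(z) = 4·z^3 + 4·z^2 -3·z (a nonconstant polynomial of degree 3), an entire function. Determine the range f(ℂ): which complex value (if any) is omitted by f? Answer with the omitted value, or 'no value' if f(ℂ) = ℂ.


Little Picard bounds the complement of f(ℂ) to at most one point.
For every w ∈ ℂ, the equation p(z) − w = 0 is a nonconstant polynomial in z and hence has at least one root by the fundamental theorem of algebra. So p is surjective onto ℂ, omitting no value.

Omitted value: no value.


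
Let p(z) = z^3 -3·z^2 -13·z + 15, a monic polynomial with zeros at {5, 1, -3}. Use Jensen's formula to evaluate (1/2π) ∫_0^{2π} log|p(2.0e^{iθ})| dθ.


Zeros: -3, 1, 5; r = 2.0.
Inside |z| < r: 1. Outside (|z| ≥ r): -3, 5.
p(0) = 15, so log|p(0)| = log(15) = 2.7081.
Apply Jensen: I(r) = log|p(0)| + Σ_k log(r/|z_k|), summed over zeros inside |z| < r.
  log(r/|z_k|) for z_k = 1: log(2.0/1) = 0.6931
  Outside zeros (-3, 5) contribute nothing to the Jensen sum.
Sum over inside zeros: 0.6931.
I(r) = log|p(0)| + (inside sum) = 2.7081 + 0.6931 = 3.4012.
Note: since some zeros are outside |z| ≤ r, the simplified n·log(r) form does NOT apply — only the inside zeros contribute.

I(r) ≈ 3.4012.


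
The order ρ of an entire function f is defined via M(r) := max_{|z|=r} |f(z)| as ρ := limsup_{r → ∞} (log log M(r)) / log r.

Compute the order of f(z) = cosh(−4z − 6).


cosh(w) is a linear combination of e^{iw} and e^{−iw} (or e^w, e^{−w} in the hyperbolic case), so |cosh(w)| ≤ e^{|w|}. With w = −4z − 6, |w| ≤ 4|z| + 6 = 4r + 6 on |z| = r, giving M(r) ≤ e^{4r + 6}, so ρ ≤ 1. On a suitable ray (z = it for sin/cos; z = t for sinh/cosh, t real → ∞), |cosh(−4z − 6)| grows like e^{4|t|}/2, so ρ ≥ 1. Hence ρ = 1.
Therefore ρ = 1.

Order ρ = 1.


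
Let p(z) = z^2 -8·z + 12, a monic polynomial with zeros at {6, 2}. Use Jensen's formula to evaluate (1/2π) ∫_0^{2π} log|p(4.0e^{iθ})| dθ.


Zeros: 2, 6; r = 4.0.
Inside |z| < r: 2. Outside (|z| ≥ r): 6.
p(0) = 12, so log|p(0)| = log(12) = 2.4849.
Apply Jensen: I(r) = log|p(0)| + Σ_k log(r/|z_k|), summed over zeros inside |z| < r.
  log(r/|z_k|) for z_k = 2: log(4.0/2) = 0.6931
  Outside zeros (6) contribute nothing to the Jensen sum.
Sum over inside zeros: 0.6931.
I(r) = log|p(0)| + (inside sum) = 2.4849 + 0.6931 = 3.1781.
Note: since some zeros are outside |z| ≤ r, the simplified n·log(r) form does NOT apply — only the inside zeros contribute.

I(r) ≈ 3.1781.


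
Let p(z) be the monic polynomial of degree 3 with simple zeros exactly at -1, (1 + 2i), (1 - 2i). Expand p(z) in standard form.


The polynomial is p(z) = ∏_{α ∈ S} (z − α), where S = {-1, (1 + 2i), (1 - 2i)}.
Expanding the product yields: p(z) = z^3 -z^2 + 3·z + 5.
Note conjugate pairs combine to real quadratics: (z − (1+2i))(z − (1−2i)) = z² − 2z + 5.
The resulting polynomial has degree 3 and real coefficients as required.

p(z) = z^3 -z^2 + 3·z + 5.


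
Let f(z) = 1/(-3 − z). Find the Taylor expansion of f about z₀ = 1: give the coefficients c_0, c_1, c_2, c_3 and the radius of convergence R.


Let w = z − z₀, so z = z₀ + w.
Then -3 − z = -3 − (z₀ + w) = (-3 − z₀) − w = -4 − w.
f(z) = 1/(-4 − w) = (1/(-4)) · 1/(1 − w/(-4)) = Σ_{n≥0} w^n / (-4)^(n+1).
So c_n = 1/(-4)^(n+1):
  c_0 = 1/(-4)^1 = -1/4.
  c_1 = 1/(-4)^2 = 1/16.
  c_2 = 1/(-4)^3 = -1/64.
  c_3 = 1/(-4)^4 = 1/256.
The series is valid for |w/d| < 1, i.e. |z − z₀| < |d|.
Radius of convergence: R = |-3 − z₀| = |-4| = 4 (distance from z₀ to the singularity z = -3).

c_0 = -1/4, c_1 = 1/16, c_2 = -1/64, c_3 = 1/256; R = 4.


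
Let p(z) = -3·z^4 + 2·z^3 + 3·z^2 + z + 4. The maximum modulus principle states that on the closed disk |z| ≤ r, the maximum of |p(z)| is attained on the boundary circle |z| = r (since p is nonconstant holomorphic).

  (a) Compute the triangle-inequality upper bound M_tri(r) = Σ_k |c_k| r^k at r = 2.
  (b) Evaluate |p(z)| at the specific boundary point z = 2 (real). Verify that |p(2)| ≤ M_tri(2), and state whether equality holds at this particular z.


Coefficients: c_0 = 4, c_1 = 1, c_2 = 3, c_3 = 2, c_4 = -3. Radius r = 2.
Part (a). Triangle bound: M_tri(r) = Σ_k |c_k| r^k
  = |4|·2^0 + |1|·2^1 + |3|·2^2 + |2|·2^3 + |-3|·2^4
  = 4 + 2 + 12 + 16 + 48 = 82.
This bounds M(r) := max_{|z|=r} |p(z)| from above; equality holds iff all terms c_k z^k can be made to align in phase at a single z on |z|=r.
Part (b). At z = 2 (real, on the circle |z| = r):
  p(2) = (4)·2^0 + (1)·2^1 + (3)·2^2 + (2)·2^3 + (-3)·2^4 = -14.
  |p(2)| = 14.
Check: |p(2)| = 14 ≤ 82 = M_tri(2). ✓ Equality does not hold at z = 2 (the coefficients have mixed signs, so the terms do not all align in phase there).

M_tri(2) = 82; |p(2)| = 14; equality at z=2: no.


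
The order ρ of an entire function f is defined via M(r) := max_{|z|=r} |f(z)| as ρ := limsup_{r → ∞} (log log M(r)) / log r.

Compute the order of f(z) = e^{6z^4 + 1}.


|e^{6z^4 + 1}| = e^{Re(6·z^4) + 1} ≤ e^{6|z|^4 + 1} = e^{6r^4 + 1} on |z| = r, so ρ ≤ 4. Choosing z on |z|=r so that 6·z^4 is real positive (always possible by picking arg z appropriately) gives |f(z)| = e^{6r^4 + 1}, matching the bound. The additive constant 1 does not affect log log M(r) ~ 4·log r. Hence ρ = 4.
Therefore ρ = 4.

Order ρ = 4.


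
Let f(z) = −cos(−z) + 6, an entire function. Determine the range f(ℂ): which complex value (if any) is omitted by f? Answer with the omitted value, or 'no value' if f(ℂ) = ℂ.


Little Picard bounds the complement of f(ℂ) to at most one point.
cos is entire and surjective onto ℂ: for every w ∈ ℂ, cos(ζ) = w has a solution ζ ∈ ℂ (e.g., via the complex inverse arccos). With ζ = −z this gives z = ζ/(-1). Then -1·cos(−z) takes every value in -1·ℂ = ℂ, and adding 6 is a bijection of ℂ. So f is surjective and omits no value. (Note: only on the real line is cos bounded by [−1, 1].)

Omitted value: no value.


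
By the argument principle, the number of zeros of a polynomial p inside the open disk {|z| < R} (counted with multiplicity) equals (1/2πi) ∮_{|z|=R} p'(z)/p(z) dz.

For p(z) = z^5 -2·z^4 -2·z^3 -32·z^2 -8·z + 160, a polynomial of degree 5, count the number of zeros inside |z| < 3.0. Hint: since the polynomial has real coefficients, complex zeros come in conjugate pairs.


The zeros of p are: (-1 + 3i), (-1 - 3i), 2, 4, -2.
Their magnitudes are: 3.162, 3.162, 2, 4, 2.
Zeros with |z| < R = 3.0: 2, -2.
Count = 2.
By the argument principle, (1/2πi) ∮_{|z|=R} p'(z)/p(z) dz equals exactly this count.

Number of zeros inside |z| < 3.0: 2.


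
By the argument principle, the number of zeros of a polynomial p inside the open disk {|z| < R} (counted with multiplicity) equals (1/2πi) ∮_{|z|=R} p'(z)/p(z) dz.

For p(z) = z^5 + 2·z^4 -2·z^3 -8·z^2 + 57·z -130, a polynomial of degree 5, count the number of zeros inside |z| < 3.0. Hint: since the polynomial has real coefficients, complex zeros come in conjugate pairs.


The zeros of p are: 2, (-3 + 2i), (-3 - 2i), (1 + 2i), (1 - 2i).
Their magnitudes are: 2, 3.606, 3.606, 2.236, 2.236.
Zeros with |z| < R = 3.0: 2, (1 + 2i), (1 - 2i).
Count = 3.
By the argument principle, (1/2πi) ∮_{|z|=R} p'(z)/p(z) dz equals exactly this count.

Number of zeros inside |z| < 3.0: 3.


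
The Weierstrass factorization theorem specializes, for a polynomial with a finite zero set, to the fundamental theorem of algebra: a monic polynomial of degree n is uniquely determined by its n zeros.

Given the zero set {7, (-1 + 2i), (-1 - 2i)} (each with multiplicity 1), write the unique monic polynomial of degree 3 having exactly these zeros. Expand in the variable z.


The polynomial is p(z) = ∏_{α ∈ S} (z − α), where S = {7, (-1 + 2i), (-1 - 2i)}.
Expanding the product yields: p(z) = z^3 -5·z^2 -9·z -35.
Note conjugate pairs combine to real quadratics: (z − (-1+2i))(z − (-1−2i)) = z² + 2z + 5.
The resulting polynomial has degree 3 and real coefficients as required.

p(z) = z^3 -5·z^2 -9·z -35.


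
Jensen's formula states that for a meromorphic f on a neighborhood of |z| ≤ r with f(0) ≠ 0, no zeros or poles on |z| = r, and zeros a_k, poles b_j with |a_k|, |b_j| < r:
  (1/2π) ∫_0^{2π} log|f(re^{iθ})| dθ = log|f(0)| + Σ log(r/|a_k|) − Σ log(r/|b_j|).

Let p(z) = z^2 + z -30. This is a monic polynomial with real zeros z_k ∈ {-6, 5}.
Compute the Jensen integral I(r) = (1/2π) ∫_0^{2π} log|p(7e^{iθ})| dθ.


Zeros: -6, 5; r = 7.
Inside |z| < r: -6, 5. Outside (|z| ≥ r): ∅.
p(0) = -30, so log|p(0)| = log(30) = 3.4012.
Apply Jensen: I(r) = log|p(0)| + Σ_k log(r/|z_k|), summed over zeros inside |z| < r.
  log(r/|z_k|) for z_k = -6: log(7/6) = 0.1542
  log(r/|z_k|) for z_k = 5: log(7/5) = 0.3365
Sum over inside zeros: 0.4906.
I(r) = log|p(0)| + (inside sum) = 3.4012 + 0.4906 = 3.8918.
Closed form (all zeros inside, monic): I(r) = n·log(r) = 2·log(7) = 3.8918. ✓

I(r) ≈ 3.8918.


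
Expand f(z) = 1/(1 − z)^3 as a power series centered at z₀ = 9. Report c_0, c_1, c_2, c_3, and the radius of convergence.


Let w = z − z₀, so z = z₀ + w.
Then 1 − z = 1 − (z₀ + w) = (1 − z₀) − w = -8 − w.
f(z) = 1/(-8 − w)^3 = (1/(-8)^3) · (1 − w/(-8))^{−3}.
By the binomial series (1−u)^{−3} = Σ_{n≥0} C(n+2, 2) u^n for |u|<1, with u = w/(-8):
  c_n = C(n+2, 2) / (-8)^(n+3).
  c_0 = 1/(-8)^3 = -1/512.
  c_1 = 3/(-8)^4 = 3/4096.
  c_2 = 6/(-8)^5 = -3/16384.
  c_3 = 10/(-8)^6 = 5/131072.
The series is valid for |w/d| < 1, i.e. |z − z₀| < |d|.
Radius of convergence: R = |1 − z₀| = |-8| = 8 (distance from z₀ to the singularity z = 1).

c_0 = -1/512, c_1 = 3/4096, c_2 = -3/16384, c_3 = 5/131072; R = 8.


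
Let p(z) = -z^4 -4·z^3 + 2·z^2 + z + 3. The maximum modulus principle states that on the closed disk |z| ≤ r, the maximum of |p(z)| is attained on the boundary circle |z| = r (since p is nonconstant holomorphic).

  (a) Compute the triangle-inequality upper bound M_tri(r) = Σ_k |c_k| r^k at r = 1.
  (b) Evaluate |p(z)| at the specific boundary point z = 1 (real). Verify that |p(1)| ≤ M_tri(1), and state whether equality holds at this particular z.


Coefficients: c_0 = 3, c_1 = 1, c_2 = 2, c_3 = -4, c_4 = -1. Radius r = 1.
Part (a). Triangle bound: M_tri(r) = Σ_k |c_k| r^k
  = |3|·1^0 + |1|·1^1 + |2|·1^2 + |-4|·1^3 + |-1|·1^4
  = 3 + 1 + 2 + 4 + 1 = 11.
This bounds M(r) := max_{|z|=r} |p(z)| from above; equality holds iff all terms c_k z^k can be made to align in phase at a single z on |z|=r.
Part (b). At z = 1 (real, on the circle |z| = r):
  p(1) = (3)·1^0 + (1)·1^1 + (2)·1^2 + (-4)·1^3 + (-1)·1^4 = 1.
  |p(1)| = 1.
Check: |p(1)| = 1 ≤ 11 = M_tri(1). ✓ Equality does not hold at z = 1 (the coefficients have mixed signs, so the terms do not all align in phase there).

M_tri(1) = 11; |p(1)| = 1; equality at z=1: no.


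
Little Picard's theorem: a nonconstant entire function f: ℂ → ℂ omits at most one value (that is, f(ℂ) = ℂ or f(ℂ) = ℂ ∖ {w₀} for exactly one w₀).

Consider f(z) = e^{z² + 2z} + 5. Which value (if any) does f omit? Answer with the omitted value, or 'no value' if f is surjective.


Little Picard bounds the complement of f(ℂ) to at most one point.
The exponent g(z) = z² + 2z is a nonconstant polynomial, hence surjective onto ℂ. So e^{g(z)} takes every value in {e^w : w ∈ ℂ} = ℂ ∖ {0}. Adding 5 shifts the range to ℂ ∖ {5}. f omits exactly 5.

Omitted value: 5.


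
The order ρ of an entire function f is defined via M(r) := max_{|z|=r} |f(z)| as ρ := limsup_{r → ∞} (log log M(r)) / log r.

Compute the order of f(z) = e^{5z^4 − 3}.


|e^{5z^4 − 3}| = e^{Re(5·z^4) + -3} ≤ e^{5|z|^4 + -3} = e^{5r^4 + -3} on |z| = r, so ρ ≤ 4. Choosing z on |z|=r so that 5·z^4 is real positive (always possible by picking arg z appropriately) gives |f(z)| = e^{5r^4 + -3}, matching the bound. The additive constant -3 does not affect log log M(r) ~ 4·log r. Hence ρ = 4.
Therefore ρ = 4.

Order ρ = 4.


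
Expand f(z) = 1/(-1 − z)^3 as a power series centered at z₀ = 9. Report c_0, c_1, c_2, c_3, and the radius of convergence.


Let w = z − z₀, so z = z₀ + w.
Then -1 − z = -1 − (z₀ + w) = (-1 − z₀) − w = -10 − w.
f(z) = 1/(-10 − w)^3 = (1/(-10)^3) · (1 − w/(-10))^{−3}.
By the binomial series (1−u)^{−3} = Σ_{n≥0} C(n+2, 2) u^n for |u|<1, with u = w/(-10):
  c_n = C(n+2, 2) / (-10)^(n+3).
  c_0 = 1/(-10)^3 = -1/1000.
  c_1 = 3/(-10)^4 = 3/10000.
  c_2 = 6/(-10)^5 = -3/50000.
  c_3 = 10/(-10)^6 = 1/100000.
The series is valid for |w/d| < 1, i.e. |z − z₀| < |d|.
Radius of convergence: R = |-1 − z₀| = |-10| = 10 (distance from z₀ to the singularity z = -1).

c_0 = -1/1000, c_1 = 3/10000, c_2 = -3/50000, c_3 = 1/100000; R = 10.


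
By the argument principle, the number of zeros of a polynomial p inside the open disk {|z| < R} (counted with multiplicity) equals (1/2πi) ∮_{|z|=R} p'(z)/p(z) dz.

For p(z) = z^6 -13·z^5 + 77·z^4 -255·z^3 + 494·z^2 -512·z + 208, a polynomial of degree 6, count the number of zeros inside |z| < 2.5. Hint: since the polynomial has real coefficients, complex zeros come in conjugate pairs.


The zeros of p are: 1, (3 + 2i), (3 - 2i), (2 + 2i), (2 - 2i), 2.
Their magnitudes are: 1, 3.606, 3.606, 2.828, 2.828, 2.
Zeros with |z| < R = 2.5: 1, 2.
Count = 2.
By the argument principle, (1/2πi) ∮_{|z|=R} p'(z)/p(z) dz equals exactly this count.

Number of zeros inside |z| < 2.5: 2.


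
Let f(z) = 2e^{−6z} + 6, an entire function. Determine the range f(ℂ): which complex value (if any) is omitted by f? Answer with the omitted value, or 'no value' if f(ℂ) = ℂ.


Little Picard bounds the complement of f(ℂ) to at most one point.
e^{−6z} is never zero on ℂ, so 2·e^{−6z} takes every value in ℂ ∖ {0}. Adding 6 shifts the range to ℂ ∖ {6}. Thus f omits exactly the value 6.

Omitted value: 6.


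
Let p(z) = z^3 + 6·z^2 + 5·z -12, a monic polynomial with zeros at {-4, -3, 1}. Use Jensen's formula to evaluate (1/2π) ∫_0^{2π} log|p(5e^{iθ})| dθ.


Zeros: -4, -3, 1; r = 5.
Inside |z| < r: -4, -3, 1. Outside (|z| ≥ r): ∅.
p(0) = -12, so log|p(0)| = log(12) = 2.4849.
Apply Jensen: I(r) = log|p(0)| + Σ_k log(r/|z_k|), summed over zeros inside |z| < r.
  log(r/|z_k|) for z_k = -4: log(5/4) = 0.2231
  log(r/|z_k|) for z_k = -3: log(5/3) = 0.5108
  log(r/|z_k|) for z_k = 1: log(5/1) = 1.6094
Sum over inside zeros: 2.3434.
I(r) = log|p(0)| + (inside sum) = 2.4849 + 2.3434 = 4.8283.
Closed form (all zeros inside, monic): I(r) = n·log(r) = 3·log(5) = 4.8283. ✓

I(r) ≈ 4.8283.


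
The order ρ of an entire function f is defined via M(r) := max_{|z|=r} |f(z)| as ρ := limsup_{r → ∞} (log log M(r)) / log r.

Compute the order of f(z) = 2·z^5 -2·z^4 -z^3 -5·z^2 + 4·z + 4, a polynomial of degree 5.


|f(z)| ≤ Σ|c_k|·r^k = O(r^5) as r → ∞. Polynomial growth is O(e^{r^ε}) for every ε > 0 (since r^5/e^{r^ε} → 0), so ρ ≤ ε for all ε > 0, i.e. ρ = 0. Every nonconstant polynomial has order 0.
Therefore ρ = 0.

Order ρ = 0.


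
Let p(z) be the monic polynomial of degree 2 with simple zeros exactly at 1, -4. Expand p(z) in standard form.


The polynomial is p(z) = ∏_{α ∈ S} (z − α), where S = {1, -4}.
Expanding the product yields: p(z) = z^2 + 3·z -4.
The resulting polynomial has degree 2 and real coefficients as required.

p(z) = z^2 + 3·z -4.


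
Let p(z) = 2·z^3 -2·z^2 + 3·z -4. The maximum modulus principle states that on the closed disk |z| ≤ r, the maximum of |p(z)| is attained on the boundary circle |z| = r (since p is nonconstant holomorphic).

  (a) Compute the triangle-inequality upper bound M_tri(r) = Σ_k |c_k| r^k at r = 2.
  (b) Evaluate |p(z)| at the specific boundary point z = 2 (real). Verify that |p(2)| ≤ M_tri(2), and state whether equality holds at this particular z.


Coefficients: c_0 = -4, c_1 = 3, c_2 = -2, c_3 = 2. Radius r = 2.
Part (a). Triangle bound: M_tri(r) = Σ_k |c_k| r^k
  = |-4|·2^0 + |3|·2^1 + |-2|·2^2 + |2|·2^3
  = 4 + 6 + 8 + 16 = 34.
This bounds M(r) := max_{|z|=r} |p(z)| from above; equality holds iff all terms c_k z^k can be made to align in phase at a single z on |z|=r.
Part (b). At z = 2 (real, on the circle |z| = r):
  p(2) = (-4)·2^0 + (3)·2^1 + (-2)·2^2 + (2)·2^3 = 10.
  |p(2)| = 10.
Check: |p(2)| = 10 ≤ 34 = M_tri(2). ✓ Equality does not hold at z = 2 (the coefficients have mixed signs, so the terms do not all align in phase there).

M_tri(2) = 34; |p(2)| = 10; equality at z=2: no.


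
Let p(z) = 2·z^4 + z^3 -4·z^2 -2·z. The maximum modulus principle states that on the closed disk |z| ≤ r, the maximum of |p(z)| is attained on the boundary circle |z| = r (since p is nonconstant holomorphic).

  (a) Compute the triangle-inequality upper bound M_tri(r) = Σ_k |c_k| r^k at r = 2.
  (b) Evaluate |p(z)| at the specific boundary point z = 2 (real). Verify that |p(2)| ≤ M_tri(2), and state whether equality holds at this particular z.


Coefficients: c_0 = 0, c_1 = -2, c_2 = -4, c_3 = 1, c_4 = 2. Radius r = 2.
Part (a). Triangle bound: M_tri(r) = Σ_k |c_k| r^k
  = |0|·2^0 + |-2|·2^1 + |-4|·2^2 + |1|·2^3 + |2|·2^4
  = 0 + 4 + 16 + 8 + 32 = 60.
This bounds M(r) := max_{|z|=r} |p(z)| from above; equality holds iff all terms c_k z^k can be made to align in phase at a single z on |z|=r.
Part (b). At z = 2 (real, on the circle |z| = r):
  p(2) = (0)·2^0 + (-2)·2^1 + (-4)·2^2 + (1)·2^3 + (2)·2^4 = 20.
  |p(2)| = 20.
Check: |p(2)| = 20 ≤ 60 = M_tri(2). ✓ Equality does not hold at z = 2 (the coefficients have mixed signs, so the terms do not all align in phase there).

M_tri(2) = 60; |p(2)| = 20; equality at z=2: no.


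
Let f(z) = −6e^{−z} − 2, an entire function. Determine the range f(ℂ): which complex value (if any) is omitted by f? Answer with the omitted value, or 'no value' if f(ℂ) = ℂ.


Little Picard bounds the complement of f(ℂ) to at most one point.
e^{−z} is never zero on ℂ, so -6·e^{−z} takes every value in ℂ ∖ {0}. Adding -2 shifts the range to ℂ ∖ {-2}. Thus f omits exactly the value -2.

Omitted value: -2.


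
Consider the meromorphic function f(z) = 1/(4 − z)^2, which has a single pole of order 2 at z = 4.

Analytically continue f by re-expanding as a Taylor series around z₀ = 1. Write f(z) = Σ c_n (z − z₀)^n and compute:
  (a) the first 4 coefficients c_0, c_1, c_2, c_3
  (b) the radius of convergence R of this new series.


Let w = z − z₀, so z = z₀ + w.
Then 4 − z = 4 − (z₀ + w) = (4 − z₀) − w = 3 − w.
f(z) = 1/(3 − w)^2 = (1/(3)^2) · (1 − w/(3))^{−2}.
By the binomial series (1−u)^{−2} = Σ_{n≥0} C(n+1, 1) u^n for |u|<1, with u = w/(3):
  c_n = C(n+1, 1) / (3)^(n+2).
  c_0 = 1/(3)^2 = 1/9.
  c_1 = 2/(3)^3 = 2/27.
  c_2 = 3/(3)^4 = 1/27.
  c_3 = 4/(3)^5 = 4/243.
The series is valid for |w/d| < 1, i.e. |z − z₀| < |d|.
Radius of convergence: R = |4 − z₀| = |3| = 3 (distance from z₀ to the singularity z = 4).

c_0 = 1/9, c_1 = 2/27, c_2 = 1/27, c_3 = 4/243; R = 3.


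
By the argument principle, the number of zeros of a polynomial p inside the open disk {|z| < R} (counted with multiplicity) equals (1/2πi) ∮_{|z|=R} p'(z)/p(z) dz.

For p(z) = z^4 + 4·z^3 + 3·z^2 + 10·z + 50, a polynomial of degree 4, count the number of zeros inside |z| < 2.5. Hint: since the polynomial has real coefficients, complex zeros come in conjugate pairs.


The zeros of p are: (1 + 2i), (1 - 2i), (-3 + 1i), (-3 - 1i).
Their magnitudes are: 2.236, 2.236, 3.162, 3.162.
Zeros with |z| < R = 2.5: (1 + 2i), (1 - 2i).
Count = 2.
By the argument principle, (1/2πi) ∮_{|z|=R} p'(z)/p(z) dz equals exactly this count.

Number of zeros inside |z| < 2.5: 2.


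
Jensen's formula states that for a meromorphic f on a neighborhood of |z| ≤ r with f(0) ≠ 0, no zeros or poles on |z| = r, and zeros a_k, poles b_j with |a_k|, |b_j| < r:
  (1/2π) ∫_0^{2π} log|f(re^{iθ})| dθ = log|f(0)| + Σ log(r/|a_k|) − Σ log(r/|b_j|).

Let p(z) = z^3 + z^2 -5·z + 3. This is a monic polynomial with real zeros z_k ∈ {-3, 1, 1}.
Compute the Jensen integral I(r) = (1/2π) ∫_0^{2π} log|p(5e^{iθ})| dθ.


Zeros: -3, 1, 1; r = 5.
Inside |z| < r: -3, 1, 1. Outside (|z| ≥ r): ∅.
p(0) = 3, so log|p(0)| = log(3) = 1.0986.
Apply Jensen: I(r) = log|p(0)| + Σ_k log(r/|z_k|), summed over zeros inside |z| < r.
  log(r/|z_k|) for z_k = -3: log(5/3) = 0.5108
  log(r/|z_k|) for z_k = 1: log(5/1) = 1.6094
  log(r/|z_k|) for z_k = 1: log(5/1) = 1.6094
Sum over inside zeros: 3.7297.
I(r) = log|p(0)| + (inside sum) = 1.0986 + 3.7297 = 4.8283.
Closed form (all zeros inside, monic): I(r) = n·log(r) = 3·log(5) = 4.8283. ✓

I(r) ≈ 4.8283.
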